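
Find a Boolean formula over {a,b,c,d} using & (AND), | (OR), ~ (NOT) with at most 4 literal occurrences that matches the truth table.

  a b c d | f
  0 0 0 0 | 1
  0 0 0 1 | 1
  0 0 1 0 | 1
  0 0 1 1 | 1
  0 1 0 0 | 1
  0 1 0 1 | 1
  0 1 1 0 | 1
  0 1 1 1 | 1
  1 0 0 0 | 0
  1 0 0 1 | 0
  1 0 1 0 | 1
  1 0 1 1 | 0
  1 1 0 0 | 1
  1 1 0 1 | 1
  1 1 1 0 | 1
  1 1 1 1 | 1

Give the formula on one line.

((~d & c) | (~a | b))

  ~d = 1010101010101010
  (~d & c) = 0010001000100010
  ~a = 1111111100000000
  (~a | b) = 1111111100001111
  ((~d & c) | (~a | b)) = 1111111100101111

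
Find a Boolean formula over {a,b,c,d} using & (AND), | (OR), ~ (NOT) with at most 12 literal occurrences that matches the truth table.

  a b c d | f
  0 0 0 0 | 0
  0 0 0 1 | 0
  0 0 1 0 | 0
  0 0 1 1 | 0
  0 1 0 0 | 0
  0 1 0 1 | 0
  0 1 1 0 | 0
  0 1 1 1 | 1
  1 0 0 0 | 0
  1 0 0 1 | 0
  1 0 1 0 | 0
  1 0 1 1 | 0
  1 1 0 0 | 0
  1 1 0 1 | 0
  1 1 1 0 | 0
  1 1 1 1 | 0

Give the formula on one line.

  ~b = 1111000011110000
  (c & d) = 0001000100010001
  ~a = 1111111100000000
  ~c = 1100110011001100
  (~a | ~c) = 1111111111001100
  ((c & d) & (~a | ~c)) = 0001000100000000
  (~b | ((c & d) & (~a | ~c))) = 1111000111110000
  (~c & a) = 0000000011001100
  ((~b | ((c & d) & (~a | ~c))) | (~c & a)) = 1111000111111100
  (((~b | ((c & d) & (~a | ~c))) | (~c & a)) & ~a) = 1111000100000000
  ((((~b | ((c & d) & (~a | ~c))) | (~c & a)) & ~a) & b) = 0000000100000000

((((~b | ((c & d) & (~a | ~c))) | (~c & a)) & ~a) & b)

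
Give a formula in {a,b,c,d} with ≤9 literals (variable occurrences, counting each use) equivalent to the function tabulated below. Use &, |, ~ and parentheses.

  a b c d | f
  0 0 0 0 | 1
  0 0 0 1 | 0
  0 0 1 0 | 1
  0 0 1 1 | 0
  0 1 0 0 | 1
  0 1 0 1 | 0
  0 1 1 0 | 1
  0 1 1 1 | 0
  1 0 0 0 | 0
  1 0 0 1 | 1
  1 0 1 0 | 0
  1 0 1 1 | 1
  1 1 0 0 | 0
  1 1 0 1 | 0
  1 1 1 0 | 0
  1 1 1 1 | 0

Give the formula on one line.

((~d | a) & (~a | (~b & ((d | ~a) | (b & a)))))

  ~d = 1010101010101010
  (~d | a) = 1010101011111111
  ~a = 1111111100000000
  ~b = 1111000011110000
  (d | ~a) = 1111111101010101
  (b & a) = 0000000000001111
  ((d | ~a) | (b & a)) = 1111111101011111
  (~b & ((d | ~a) | (b & a))) = 1111000001010000
  (~a | (~b & ((d | ~a) | (b & a)))) = 1111111101010000
  ((~d | a) & (~a | (~b & ((d | ~a) | (b & a))))) = 1010101001010000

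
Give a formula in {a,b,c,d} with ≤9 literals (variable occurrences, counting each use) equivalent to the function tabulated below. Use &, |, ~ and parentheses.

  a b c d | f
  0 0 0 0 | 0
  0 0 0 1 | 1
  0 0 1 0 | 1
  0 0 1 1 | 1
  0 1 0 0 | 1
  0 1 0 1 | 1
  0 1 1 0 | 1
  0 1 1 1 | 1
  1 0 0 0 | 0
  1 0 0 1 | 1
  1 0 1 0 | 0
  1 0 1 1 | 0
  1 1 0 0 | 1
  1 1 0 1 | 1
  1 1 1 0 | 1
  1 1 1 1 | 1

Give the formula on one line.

(b | ((~a & (c | d)) | (~b & (~c & d))))

  ~a = 1111111100000000
  (c | d) = 0111011101110111
  (~a & (c | d)) = 0111011100000000
  ~b = 1111000011110000
  ~c = 1100110011001100
  (~c & d) = 0100010001000100
  (~b & (~c & d)) = 0100000001000000
  ((~a & (c | d)) | (~b & (~c & d))) = 0111011101000000
  (b | ((~a & (c | d)) | (~b & (~c & d)))) = 0111111101001111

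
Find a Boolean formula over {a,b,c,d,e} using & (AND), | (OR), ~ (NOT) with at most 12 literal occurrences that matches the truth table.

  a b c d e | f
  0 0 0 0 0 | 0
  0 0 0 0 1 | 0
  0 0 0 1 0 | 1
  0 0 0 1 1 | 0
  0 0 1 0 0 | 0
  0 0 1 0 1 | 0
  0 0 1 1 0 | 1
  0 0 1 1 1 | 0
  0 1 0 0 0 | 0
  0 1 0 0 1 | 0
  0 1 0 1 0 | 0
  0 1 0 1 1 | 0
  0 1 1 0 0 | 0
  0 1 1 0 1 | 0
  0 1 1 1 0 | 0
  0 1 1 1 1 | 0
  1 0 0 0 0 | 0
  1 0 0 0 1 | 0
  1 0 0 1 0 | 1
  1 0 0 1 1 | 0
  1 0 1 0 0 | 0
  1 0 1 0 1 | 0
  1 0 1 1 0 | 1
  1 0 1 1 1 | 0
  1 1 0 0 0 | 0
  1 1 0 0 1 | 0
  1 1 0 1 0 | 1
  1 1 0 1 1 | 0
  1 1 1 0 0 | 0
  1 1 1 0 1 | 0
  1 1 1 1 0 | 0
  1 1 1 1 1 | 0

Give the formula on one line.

(((~c | ~b) & ~e) & (((~c & e) | d) & (~b | (a & b))))

  ~c = 11110000111100001111000011110000
  ~b = 11111111000000001111111100000000
  (~c | ~b) = 11111111111100001111111111110000
  ~e = 10101010101010101010101010101010
  ((~c | ~b) & ~e) = 10101010101000001010101010100000
  (~c & e) = 01010000010100000101000001010000
  ((~c & e) | d) = 01110011011100110111001101110011
  (a & b) = 00000000000000000000000011111111
  (~b | (a & b)) = 11111111000000001111111111111111
  (((~c & e) | d) & (~b | (a & b))) = 01110011000000000111001101110011
  (((~c | ~b) & ~e) & (((~c & e) | d) & (~b | (a & b)))) = 00100010000000000010001000100000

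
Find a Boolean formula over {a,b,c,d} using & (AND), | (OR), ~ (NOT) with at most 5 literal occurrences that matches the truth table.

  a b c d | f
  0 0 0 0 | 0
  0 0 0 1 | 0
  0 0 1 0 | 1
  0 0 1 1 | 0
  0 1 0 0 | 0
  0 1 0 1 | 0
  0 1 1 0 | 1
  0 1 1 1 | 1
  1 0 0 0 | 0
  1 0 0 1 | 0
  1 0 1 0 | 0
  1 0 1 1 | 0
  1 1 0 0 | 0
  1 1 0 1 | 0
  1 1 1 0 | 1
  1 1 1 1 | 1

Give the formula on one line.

((b | ~d) & ((~a | b) & c))

  ~d = 1010101010101010
  (b | ~d) = 1010111110101111
  ~a = 1111111100000000
  (~a | b) = 1111111100001111
  ((~a | b) & c) = 0011001100000011
  ((b | ~d) & ((~a | b) & c)) = 0010001100000011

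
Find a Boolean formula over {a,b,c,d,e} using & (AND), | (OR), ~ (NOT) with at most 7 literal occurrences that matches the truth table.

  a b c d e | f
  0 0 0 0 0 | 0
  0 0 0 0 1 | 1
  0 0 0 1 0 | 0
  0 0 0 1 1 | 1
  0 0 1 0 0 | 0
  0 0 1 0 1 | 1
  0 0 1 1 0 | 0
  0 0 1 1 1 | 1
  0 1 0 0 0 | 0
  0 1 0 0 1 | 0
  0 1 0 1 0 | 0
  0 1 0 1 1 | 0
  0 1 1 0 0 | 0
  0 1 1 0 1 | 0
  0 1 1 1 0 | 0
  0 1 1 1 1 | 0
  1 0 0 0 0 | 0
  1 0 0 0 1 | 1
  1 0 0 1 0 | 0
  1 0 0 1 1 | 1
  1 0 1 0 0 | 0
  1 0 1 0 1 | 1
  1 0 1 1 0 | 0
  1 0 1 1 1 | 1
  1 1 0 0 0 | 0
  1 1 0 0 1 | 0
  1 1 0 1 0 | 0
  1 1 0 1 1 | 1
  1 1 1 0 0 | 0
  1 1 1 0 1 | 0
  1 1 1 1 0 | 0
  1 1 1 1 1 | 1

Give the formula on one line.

((~b | (a & d)) & e)

  ~b = 11111111000000001111111100000000
  (a & d) = 00000000000000000011001100110011
  (~b | (a & d)) = 11111111000000001111111100110011
  ((~b | (a & d)) & e) = 01010101000000000101010100010001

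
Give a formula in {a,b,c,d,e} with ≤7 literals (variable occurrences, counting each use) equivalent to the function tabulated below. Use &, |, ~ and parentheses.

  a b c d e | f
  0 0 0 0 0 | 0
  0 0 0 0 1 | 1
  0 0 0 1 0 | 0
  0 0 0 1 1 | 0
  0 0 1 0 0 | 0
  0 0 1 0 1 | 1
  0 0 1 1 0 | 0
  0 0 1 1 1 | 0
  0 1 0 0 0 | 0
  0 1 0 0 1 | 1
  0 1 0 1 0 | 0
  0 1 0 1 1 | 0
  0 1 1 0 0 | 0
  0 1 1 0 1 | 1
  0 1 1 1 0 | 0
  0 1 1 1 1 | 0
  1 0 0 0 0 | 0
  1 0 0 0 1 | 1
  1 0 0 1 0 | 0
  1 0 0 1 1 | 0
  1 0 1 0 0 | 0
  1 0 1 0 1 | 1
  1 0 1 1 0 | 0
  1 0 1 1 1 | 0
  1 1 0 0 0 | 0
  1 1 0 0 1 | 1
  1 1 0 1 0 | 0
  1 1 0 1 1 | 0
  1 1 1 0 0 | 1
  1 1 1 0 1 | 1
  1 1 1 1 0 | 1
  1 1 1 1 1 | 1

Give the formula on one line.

  (a & c) = 00000000000000000000111100001111
  (b & a) = 00000000000000000000000011111111
  ~c = 11110000111100001111000011110000
  ((b & a) | ~c) = 11110000111100001111000011111111
  ((a & c) & ((b & a) | ~c)) = 00000000000000000000000000001111
  ~d = 11001100110011001100110011001100
  (e & ~d) = 01000100010001000100010001000100
  (((a & c) & ((b & a) | ~c)) | (e & ~d)) = 01000100010001000100010001001111

(((a & c) & ((b & a) | ~c)) | (e & ~d))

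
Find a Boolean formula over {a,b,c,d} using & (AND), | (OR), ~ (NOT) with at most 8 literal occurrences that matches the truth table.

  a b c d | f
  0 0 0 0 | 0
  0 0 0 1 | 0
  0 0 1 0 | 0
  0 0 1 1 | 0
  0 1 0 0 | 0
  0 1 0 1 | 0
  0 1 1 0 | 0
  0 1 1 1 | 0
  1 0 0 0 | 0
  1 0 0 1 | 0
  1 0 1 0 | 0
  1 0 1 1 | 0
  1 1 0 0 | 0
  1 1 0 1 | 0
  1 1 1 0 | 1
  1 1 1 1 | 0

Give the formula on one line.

  ~a = 1111111100000000
  ~d = 1010101010101010
  (~a & ~d) = 1010101000000000
  (a & b) = 0000000000001111
  ((~a & ~d) | (a & b)) = 1010101000001111
  (c & ((~a & ~d) | (a & b))) = 0010001000000011
  ((c & ((~a & ~d) | (a & b))) & ~d) = 0010001000000010
  (a & ((c & ((~a & ~d) | (a & b))) & ~d)) = 0000000000000010

(a & ((c & ((~a & ~d) | (a & b))) & ~d))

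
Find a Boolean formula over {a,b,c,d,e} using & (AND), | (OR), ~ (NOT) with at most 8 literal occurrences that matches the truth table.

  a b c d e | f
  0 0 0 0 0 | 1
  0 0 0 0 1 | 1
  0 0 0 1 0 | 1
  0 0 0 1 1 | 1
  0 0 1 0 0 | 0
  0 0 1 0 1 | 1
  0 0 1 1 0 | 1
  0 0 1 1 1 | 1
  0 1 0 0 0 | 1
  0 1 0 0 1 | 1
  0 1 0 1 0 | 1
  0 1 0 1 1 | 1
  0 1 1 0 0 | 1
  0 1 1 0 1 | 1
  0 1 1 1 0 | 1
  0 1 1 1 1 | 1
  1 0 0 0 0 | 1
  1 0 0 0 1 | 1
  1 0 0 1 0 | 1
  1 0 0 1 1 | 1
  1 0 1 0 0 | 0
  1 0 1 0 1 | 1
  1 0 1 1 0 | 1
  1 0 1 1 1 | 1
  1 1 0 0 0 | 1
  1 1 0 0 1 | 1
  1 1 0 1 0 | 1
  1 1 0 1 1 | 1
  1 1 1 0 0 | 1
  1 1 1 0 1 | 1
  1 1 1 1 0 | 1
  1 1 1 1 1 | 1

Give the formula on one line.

((b | (~c | (e & c))) | (c & d))

  ~c = 11110000111100001111000011110000
  (e & c) = 00000101000001010000010100000101
  (~c | (e & c)) = 11110101111101011111010111110101
  (b | (~c | (e & c))) = 11110101111111111111010111111111
  (c & d) = 00000011000000110000001100000011
  ((b | (~c | (e & c))) | (c & d)) = 11110111111111111111011111111111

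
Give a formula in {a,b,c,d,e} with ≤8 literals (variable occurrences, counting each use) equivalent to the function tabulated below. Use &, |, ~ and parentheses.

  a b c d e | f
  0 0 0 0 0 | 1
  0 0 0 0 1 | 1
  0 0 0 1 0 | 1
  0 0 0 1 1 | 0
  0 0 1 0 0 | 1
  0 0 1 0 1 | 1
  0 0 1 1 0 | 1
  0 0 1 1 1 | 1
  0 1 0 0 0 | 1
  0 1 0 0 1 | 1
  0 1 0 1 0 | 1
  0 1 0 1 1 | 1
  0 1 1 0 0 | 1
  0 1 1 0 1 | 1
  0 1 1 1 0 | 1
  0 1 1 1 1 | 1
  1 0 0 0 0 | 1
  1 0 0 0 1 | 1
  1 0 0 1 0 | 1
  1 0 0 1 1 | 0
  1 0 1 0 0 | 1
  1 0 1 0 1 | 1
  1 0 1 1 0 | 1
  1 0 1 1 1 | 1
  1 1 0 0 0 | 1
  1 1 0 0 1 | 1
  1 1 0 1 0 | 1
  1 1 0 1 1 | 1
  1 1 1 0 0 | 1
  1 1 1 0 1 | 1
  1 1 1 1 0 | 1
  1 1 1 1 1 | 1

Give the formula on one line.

((~e | (b & a)) | (~d | (b | c)))

  ~e = 10101010101010101010101010101010
  (b & a) = 00000000000000000000000011111111
  (~e | (b & a)) = 10101010101010101010101011111111
  ~d = 11001100110011001100110011001100
  (b | c) = 00001111111111110000111111111111
  (~d | (b | c)) = 11001111111111111100111111111111
  ((~e | (b & a)) | (~d | (b | c))) = 11101111111111111110111111111111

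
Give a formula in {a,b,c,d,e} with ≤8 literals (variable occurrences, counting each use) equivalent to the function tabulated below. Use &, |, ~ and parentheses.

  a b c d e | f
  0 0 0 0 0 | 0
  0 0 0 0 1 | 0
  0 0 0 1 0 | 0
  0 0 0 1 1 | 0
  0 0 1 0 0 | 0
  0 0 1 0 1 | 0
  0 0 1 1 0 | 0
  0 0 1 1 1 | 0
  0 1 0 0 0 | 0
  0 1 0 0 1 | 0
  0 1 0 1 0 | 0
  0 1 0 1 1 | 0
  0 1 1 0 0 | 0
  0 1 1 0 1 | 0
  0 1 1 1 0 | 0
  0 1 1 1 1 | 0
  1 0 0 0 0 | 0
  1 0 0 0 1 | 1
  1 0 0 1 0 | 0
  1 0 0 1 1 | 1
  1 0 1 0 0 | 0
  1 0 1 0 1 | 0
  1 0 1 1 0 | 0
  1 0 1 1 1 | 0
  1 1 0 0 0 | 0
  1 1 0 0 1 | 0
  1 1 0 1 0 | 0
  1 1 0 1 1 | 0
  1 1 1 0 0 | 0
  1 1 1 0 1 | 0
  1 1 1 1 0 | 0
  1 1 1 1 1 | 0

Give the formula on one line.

  ~b = 11111111000000001111111100000000
  (e & a) = 00000000000000000101010101010101
  (~b & (e & a)) = 00000000000000000101010100000000
  ~c = 11110000111100001111000011110000
  (a & ~c) = 00000000000000001111000011110000
  ((~b & (e & a)) & (a & ~c)) = 00000000000000000101000000000000

((~b & (e & a)) & (a & ~c))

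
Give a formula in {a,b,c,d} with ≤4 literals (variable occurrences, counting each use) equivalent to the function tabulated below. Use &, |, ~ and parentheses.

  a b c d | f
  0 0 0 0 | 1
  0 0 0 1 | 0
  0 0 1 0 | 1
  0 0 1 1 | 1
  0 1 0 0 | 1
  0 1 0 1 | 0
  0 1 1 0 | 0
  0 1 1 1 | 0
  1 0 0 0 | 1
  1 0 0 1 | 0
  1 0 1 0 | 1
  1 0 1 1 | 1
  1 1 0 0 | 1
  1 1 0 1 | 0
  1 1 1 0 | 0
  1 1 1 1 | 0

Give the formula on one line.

((~b | ~c) & (~d | c))

  ~b = 1111000011110000
  ~c = 1100110011001100
  (~b | ~c) = 1111110011111100
  ~d = 1010101010101010
  (~d | c) = 1011101110111011
  ((~b | ~c) & (~d | c)) = 1011100010111000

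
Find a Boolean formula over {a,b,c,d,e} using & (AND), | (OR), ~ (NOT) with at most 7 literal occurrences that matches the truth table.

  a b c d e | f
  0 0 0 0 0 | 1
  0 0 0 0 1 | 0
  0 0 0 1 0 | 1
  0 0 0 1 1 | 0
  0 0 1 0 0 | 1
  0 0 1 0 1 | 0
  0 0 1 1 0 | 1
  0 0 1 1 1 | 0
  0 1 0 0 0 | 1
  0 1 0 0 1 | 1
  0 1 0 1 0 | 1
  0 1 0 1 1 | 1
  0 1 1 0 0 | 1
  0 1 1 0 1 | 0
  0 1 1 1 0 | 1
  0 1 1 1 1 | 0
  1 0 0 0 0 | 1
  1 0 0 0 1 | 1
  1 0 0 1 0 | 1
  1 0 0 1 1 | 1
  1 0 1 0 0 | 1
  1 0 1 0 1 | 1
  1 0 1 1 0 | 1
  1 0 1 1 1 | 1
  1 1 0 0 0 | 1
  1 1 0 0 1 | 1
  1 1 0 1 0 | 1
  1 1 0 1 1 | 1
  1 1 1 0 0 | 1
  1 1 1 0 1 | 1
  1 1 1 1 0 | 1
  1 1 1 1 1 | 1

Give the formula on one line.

  ~e = 10101010101010101010101010101010
  (a | ~e) = 10101010101010101111111111111111
  ~c = 11110000111100001111000011110000
  (b & ~c) = 00000000111100000000000011110000
  ((a | ~e) | (b & ~c)) = 10101010111110101111111111111111

((a | ~e) | (b & ~c))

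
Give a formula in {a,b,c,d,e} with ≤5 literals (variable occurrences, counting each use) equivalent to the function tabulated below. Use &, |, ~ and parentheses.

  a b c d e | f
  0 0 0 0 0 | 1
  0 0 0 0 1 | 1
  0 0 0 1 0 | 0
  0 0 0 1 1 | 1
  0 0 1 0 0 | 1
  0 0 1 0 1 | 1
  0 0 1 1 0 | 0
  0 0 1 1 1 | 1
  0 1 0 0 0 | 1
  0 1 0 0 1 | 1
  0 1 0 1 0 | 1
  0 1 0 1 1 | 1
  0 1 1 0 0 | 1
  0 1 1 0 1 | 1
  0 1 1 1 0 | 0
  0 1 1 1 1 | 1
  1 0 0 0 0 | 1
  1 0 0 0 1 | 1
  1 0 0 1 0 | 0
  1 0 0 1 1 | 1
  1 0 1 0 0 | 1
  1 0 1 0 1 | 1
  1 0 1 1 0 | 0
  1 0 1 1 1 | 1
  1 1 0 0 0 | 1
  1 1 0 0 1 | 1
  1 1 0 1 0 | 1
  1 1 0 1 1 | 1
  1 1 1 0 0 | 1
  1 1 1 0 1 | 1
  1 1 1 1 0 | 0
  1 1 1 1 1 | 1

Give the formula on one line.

((~d | ((~c & d) & b)) | e)

  ~d = 11001100110011001100110011001100
  ~c = 11110000111100001111000011110000
  (~c & d) = 00110000001100000011000000110000
  ((~c & d) & b) = 00000000001100000000000000110000
  (~d | ((~c & d) & b)) = 11001100111111001100110011111100
  ((~d | ((~c & d) & b)) | e) = 11011101111111011101110111111101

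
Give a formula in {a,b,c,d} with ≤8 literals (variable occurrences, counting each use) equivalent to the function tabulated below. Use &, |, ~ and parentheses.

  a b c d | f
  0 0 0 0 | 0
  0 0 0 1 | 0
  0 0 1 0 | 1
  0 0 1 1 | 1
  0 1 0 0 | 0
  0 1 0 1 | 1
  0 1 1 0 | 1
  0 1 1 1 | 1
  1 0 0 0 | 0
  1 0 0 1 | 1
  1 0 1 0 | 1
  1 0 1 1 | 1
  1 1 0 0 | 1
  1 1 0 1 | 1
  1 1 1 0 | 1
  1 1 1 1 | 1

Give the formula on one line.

((b | (c | (~c & d))) & (a | ((b & d) | c)))

  ~c = 1100110011001100
  (~c & d) = 0100010001000100
  (c | (~c & d)) = 0111011101110111
  (b | (c | (~c & d))) = 0111111101111111
  (b & d) = 0000010100000101
  ((b & d) | c) = 0011011100110111
  (a | ((b & d) | c)) = 0011011111111111
  ((b | (c | (~c & d))) & (a | ((b & d) | c))) = 0011011101111111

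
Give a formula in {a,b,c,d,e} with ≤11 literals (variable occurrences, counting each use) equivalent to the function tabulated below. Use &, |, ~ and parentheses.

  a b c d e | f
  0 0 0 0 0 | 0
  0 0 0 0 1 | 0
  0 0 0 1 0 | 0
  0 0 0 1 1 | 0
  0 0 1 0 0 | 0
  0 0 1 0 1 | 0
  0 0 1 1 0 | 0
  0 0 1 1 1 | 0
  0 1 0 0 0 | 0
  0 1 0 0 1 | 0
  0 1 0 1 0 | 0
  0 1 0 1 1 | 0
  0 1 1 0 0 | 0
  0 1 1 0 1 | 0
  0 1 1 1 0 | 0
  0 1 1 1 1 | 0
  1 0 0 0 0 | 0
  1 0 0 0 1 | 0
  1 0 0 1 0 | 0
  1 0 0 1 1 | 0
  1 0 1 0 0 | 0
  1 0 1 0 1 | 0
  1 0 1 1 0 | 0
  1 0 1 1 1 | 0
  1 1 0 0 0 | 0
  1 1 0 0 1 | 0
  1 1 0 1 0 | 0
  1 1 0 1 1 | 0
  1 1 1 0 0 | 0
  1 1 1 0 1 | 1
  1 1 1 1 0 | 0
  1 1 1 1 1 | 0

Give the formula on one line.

  ~d = 11001100110011001100110011001100
  (c & a) = 00000000000000000000111100001111
  (b & e) = 00000000010101010000000001010101
  (~d & (b & e)) = 00000000010001000000000001000100
  ((~d & (b & e)) | d) = 00110011011101110011001101110111
  ~a = 11111111111111110000000000000000
  (((~d & (b & e)) | d) | ~a) = 11111111111111110011001101110111
  ((c & a) & (((~d & (b & e)) | d) | ~a)) = 00000000000000000000001100000111
  (~d & ((c & a) & (((~d & (b & e)) | d) | ~a))) = 00000000000000000000000000000100

(~d & ((c & a) & (((~d & (b & e)) | d) | ~a)))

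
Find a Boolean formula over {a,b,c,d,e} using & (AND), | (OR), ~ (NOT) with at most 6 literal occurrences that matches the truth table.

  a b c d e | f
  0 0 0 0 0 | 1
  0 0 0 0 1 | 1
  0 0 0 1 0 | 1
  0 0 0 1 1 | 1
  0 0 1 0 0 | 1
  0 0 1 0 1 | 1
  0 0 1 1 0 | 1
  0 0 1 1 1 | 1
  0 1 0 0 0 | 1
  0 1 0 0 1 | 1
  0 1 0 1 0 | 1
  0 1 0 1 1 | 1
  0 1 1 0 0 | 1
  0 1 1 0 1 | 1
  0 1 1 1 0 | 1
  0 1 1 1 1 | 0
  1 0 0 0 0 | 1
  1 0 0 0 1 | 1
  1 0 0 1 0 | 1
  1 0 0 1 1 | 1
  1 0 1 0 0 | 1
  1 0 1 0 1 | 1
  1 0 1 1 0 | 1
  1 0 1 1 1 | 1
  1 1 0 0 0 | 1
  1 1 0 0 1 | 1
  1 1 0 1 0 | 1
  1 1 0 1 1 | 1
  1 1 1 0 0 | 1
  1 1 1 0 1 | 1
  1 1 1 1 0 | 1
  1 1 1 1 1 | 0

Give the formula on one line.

(((~b | ~c) | ~d) | (~e | ~d))

  ~b = 11111111000000001111111100000000
  ~c = 11110000111100001111000011110000
  (~b | ~c) = 11111111111100001111111111110000
  ~d = 11001100110011001100110011001100
  ((~b | ~c) | ~d) = 11111111111111001111111111111100
  ~e = 10101010101010101010101010101010
  (~e | ~d) = 11101110111011101110111011101110
  (((~b | ~c) | ~d) | (~e | ~d)) = 11111111111111101111111111111110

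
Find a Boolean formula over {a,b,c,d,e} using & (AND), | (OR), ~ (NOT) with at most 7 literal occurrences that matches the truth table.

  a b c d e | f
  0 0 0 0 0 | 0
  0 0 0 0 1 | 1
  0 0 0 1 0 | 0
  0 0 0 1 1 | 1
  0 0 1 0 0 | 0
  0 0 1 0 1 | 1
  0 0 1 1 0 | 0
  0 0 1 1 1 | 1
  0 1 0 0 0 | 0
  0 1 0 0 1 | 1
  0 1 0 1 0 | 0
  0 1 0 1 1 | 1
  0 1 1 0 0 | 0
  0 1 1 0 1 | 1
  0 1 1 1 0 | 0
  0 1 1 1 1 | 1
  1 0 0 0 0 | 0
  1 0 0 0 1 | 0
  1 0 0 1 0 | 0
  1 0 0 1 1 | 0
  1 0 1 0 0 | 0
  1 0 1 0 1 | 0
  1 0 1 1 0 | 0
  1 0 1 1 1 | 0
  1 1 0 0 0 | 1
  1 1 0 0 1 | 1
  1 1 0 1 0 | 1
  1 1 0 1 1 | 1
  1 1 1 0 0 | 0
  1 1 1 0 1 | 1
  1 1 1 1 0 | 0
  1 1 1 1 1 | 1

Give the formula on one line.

  ~a = 11111111111111110000000000000000
  (b | ~a) = 11111111111111110000000011111111
  ~c = 11110000111100001111000011110000
  (~c & a) = 00000000000000001111000011110000
  (e | (~c & a)) = 01010101010101011111010111110101
  ((b | ~a) & (e | (~c & a))) = 01010101010101010000000011110101

((b | ~a) & (e | (~c & a)))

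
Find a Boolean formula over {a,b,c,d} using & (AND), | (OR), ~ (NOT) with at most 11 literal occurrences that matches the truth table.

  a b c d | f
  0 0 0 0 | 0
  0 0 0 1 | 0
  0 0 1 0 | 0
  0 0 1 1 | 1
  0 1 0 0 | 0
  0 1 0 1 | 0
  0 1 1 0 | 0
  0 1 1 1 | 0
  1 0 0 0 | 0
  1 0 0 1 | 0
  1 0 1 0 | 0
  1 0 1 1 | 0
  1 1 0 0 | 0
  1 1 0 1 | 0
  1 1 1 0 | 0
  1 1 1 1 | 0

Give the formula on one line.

(((~d & (a | ~c)) | (((~c | d) & ~b) & c)) & (d & ~a))

  ~d = 1010101010101010
  ~c = 1100110011001100
  (a | ~c) = 1100110011111111
  (~d & (a | ~c)) = 1000100010101010
  (~c | d) = 1101110111011101
  ~b = 1111000011110000
  ((~c | d) & ~b) = 1101000011010000
  (((~c | d) & ~b) & c) = 0001000000010000
  ((~d & (a | ~c)) | (((~c | d) & ~b) & c)) = 1001100010111010
  ~a = 1111111100000000
  (d & ~a) = 0101010100000000
  (((~d & (a | ~c)) | (((~c | d) & ~b) & c)) & (d & ~a)) = 0001000000000000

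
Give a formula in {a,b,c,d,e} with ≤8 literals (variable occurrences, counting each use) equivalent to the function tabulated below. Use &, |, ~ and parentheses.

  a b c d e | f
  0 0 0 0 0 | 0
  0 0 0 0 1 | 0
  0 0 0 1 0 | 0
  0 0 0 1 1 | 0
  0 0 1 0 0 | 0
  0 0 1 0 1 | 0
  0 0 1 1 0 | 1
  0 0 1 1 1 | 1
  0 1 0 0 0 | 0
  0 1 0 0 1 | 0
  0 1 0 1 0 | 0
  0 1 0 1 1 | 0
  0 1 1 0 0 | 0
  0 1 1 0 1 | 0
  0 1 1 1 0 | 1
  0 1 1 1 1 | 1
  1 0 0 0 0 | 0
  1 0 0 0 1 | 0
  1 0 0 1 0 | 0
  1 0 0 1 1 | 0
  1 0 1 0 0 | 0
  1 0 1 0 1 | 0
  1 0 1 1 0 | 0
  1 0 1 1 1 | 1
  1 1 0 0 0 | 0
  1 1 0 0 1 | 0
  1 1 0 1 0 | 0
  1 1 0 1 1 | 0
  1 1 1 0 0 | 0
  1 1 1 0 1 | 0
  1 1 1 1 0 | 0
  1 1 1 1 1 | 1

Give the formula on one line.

  ~a = 11111111111111110000000000000000
  (~a | e) = 11111111111111110101010101010101
  (d & (~a | e)) = 00110011001100110001000100010001
  ~c = 11110000111100001111000011110000
  ~d = 11001100110011001100110011001100
  (~d | b) = 11001100111111111100110011111111
  (~c & (~d | b)) = 11000000111100001100000011110000
  ((d & (~a | e)) | (~c & (~d | b))) = 11110011111100111101000111110001
  (c & ((d & (~a | e)) | (~c & (~d | b)))) = 00000011000000110000000100000001

(c & ((d & (~a | e)) | (~c & (~d | b))))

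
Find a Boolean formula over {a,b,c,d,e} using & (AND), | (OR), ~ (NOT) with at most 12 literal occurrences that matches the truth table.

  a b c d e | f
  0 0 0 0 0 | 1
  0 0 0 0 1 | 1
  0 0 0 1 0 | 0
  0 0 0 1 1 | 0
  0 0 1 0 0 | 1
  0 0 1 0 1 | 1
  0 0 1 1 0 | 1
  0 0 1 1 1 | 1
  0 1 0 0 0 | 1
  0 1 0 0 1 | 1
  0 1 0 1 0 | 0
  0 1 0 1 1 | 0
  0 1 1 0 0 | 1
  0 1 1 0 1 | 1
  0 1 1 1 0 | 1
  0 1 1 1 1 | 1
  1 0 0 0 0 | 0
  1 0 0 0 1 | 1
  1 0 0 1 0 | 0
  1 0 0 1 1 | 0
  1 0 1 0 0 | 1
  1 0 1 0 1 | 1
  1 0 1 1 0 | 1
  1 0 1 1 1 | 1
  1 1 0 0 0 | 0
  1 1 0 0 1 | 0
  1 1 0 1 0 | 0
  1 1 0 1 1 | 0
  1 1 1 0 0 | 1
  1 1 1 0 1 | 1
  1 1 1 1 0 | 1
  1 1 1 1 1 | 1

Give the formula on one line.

(((~a & ~d) | (((~e & ~a) | (~b & e)) & (~d & ~b))) | c)

  ~a = 11111111111111110000000000000000
  ~d = 11001100110011001100110011001100
  (~a & ~d) = 11001100110011000000000000000000
  ~e = 10101010101010101010101010101010
  (~e & ~a) = 10101010101010100000000000000000
  ~b = 11111111000000001111111100000000
  (~b & e) = 01010101000000000101010100000000
  ((~e & ~a) | (~b & e)) = 11111111101010100101010100000000
  (~d & ~b) = 11001100000000001100110000000000
  (((~e & ~a) | (~b & e)) & (~d & ~b)) = 11001100000000000100010000000000
  ((~a & ~d) | (((~e & ~a) | (~b & e)) & (~d & ~b))) = 11001100110011000100010000000000
  (((~a & ~d) | (((~e & ~a) | (~b & e)) & (~d & ~b))) | c) = 11001111110011110100111100001111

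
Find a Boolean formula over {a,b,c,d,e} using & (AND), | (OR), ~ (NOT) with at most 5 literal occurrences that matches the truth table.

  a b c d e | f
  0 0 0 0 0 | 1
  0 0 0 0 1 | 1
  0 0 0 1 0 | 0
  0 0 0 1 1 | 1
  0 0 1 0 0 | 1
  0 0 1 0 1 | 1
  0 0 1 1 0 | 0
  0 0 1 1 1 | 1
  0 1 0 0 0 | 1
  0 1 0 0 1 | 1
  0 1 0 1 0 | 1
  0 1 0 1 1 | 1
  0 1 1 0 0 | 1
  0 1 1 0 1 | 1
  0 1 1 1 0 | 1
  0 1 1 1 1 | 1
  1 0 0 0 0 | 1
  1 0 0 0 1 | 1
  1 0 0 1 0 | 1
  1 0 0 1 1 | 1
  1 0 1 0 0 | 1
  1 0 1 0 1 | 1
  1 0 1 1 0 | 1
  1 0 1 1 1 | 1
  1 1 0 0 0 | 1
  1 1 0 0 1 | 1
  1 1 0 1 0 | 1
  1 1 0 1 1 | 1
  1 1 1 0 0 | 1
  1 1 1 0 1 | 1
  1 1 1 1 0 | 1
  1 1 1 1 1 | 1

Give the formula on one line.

((~d | e) | (a | (b | ~d)))

  ~d = 11001100110011001100110011001100
  (~d | e) = 11011101110111011101110111011101
  (b | ~d) = 11001100111111111100110011111111
  (a | (b | ~d)) = 11001100111111111111111111111111
  ((~d | e) | (a | (b | ~d))) = 11011101111111111111111111111111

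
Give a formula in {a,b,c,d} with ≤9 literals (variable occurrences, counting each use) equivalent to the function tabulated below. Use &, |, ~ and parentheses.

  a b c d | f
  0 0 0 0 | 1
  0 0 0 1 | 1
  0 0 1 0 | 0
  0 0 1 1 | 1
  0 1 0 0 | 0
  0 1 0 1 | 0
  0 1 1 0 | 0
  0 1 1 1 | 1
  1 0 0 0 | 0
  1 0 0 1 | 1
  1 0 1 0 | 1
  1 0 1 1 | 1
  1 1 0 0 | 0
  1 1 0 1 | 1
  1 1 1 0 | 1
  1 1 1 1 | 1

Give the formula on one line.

  (a & d) = 0000000001010101
  ~c = 1100110011001100
  (~c | d) = 1101110111011101
  ((~c | d) | a) = 1101110111111111
  ~b = 1111000011110000
  (~b & ~c) = 1100000011000000
  ~a = 1111111100000000
  ((~b & ~c) & ~a) = 1100000000000000
  (c | ((~b & ~c) & ~a)) = 1111001100110011
  (((~c | d) | a) & (c | ((~b & ~c) & ~a))) = 1101000100110011
  ((a & d) | (((~c | d) | a) & (c | ((~b & ~c) & ~a)))) = 1101000101110111

((a & d) | (((~c | d) | a) & (c | ((~b & ~c) & ~a))))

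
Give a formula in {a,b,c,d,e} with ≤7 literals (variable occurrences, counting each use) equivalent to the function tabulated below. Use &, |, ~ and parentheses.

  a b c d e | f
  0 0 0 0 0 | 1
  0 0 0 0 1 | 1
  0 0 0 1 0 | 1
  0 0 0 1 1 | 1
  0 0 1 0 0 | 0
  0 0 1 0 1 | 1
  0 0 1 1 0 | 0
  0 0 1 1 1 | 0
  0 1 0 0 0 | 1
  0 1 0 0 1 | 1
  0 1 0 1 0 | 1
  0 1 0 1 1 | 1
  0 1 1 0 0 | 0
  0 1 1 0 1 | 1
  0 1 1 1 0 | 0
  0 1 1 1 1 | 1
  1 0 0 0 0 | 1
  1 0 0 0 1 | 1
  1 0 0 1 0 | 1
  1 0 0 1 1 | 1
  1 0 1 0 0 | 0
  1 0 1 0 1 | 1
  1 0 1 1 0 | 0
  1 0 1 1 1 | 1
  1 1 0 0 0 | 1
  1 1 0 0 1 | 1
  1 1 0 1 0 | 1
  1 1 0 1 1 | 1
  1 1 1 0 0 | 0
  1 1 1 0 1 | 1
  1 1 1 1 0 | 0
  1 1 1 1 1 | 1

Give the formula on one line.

  (a | b) = 00000000111111111111111111111111
  ~d = 11001100110011001100110011001100
  (c & ~d) = 00001100000011000000110000001100
  ((c & ~d) | a) = 00001100000011001111111111111111
  ((a | b) | ((c & ~d) | a)) = 00001100111111111111111111111111
  (e & ((a | b) | ((c & ~d) | a))) = 00000100010101010101010101010101
  ~c = 11110000111100001111000011110000
  ((e & ((a | b) | ((c & ~d) | a))) | ~c) = 11110100111101011111010111110101

((e & ((a | b) | ((c & ~d) | a))) | ~c)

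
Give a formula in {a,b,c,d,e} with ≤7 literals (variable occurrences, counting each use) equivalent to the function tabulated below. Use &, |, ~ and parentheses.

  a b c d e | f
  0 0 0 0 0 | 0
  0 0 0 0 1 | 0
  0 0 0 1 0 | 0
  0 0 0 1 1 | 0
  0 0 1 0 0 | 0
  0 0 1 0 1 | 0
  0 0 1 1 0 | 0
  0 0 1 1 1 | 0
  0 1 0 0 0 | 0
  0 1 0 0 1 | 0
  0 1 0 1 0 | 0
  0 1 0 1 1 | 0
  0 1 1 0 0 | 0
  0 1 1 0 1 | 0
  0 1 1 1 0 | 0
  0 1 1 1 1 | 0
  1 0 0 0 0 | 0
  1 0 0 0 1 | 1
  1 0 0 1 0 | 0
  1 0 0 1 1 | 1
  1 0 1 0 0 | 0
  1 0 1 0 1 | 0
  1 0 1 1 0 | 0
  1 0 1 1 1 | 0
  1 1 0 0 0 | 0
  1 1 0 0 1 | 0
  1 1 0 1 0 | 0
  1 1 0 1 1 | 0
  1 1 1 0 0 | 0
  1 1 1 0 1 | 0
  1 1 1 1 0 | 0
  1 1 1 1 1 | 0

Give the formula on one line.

(a & ((~b & ~c) & e))

  ~b = 11111111000000001111111100000000
  ~c = 11110000111100001111000011110000
  (~b & ~c) = 11110000000000001111000000000000
  ((~b & ~c) & e) = 01010000000000000101000000000000
  (a & ((~b & ~c) & e)) = 00000000000000000101000000000000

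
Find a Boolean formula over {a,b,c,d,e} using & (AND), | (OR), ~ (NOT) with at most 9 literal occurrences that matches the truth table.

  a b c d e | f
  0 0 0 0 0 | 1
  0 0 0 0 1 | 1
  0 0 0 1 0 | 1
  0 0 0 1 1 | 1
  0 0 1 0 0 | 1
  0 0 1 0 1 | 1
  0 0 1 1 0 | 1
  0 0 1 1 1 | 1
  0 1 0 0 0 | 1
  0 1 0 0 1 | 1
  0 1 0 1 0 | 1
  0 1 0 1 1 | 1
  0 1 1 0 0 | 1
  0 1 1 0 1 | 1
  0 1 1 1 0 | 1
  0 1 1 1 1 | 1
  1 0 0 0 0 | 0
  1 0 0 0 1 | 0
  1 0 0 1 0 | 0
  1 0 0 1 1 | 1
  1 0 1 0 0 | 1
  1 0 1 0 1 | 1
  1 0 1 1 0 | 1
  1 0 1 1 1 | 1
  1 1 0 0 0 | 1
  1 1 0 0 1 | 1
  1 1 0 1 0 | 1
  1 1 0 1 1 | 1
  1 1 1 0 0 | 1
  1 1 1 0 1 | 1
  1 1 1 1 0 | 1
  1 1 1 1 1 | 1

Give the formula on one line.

(~a | (((((d | ~e) & e) | b) | c) & a))

  ~a = 11111111111111110000000000000000
  ~e = 10101010101010101010101010101010
  (d | ~e) = 10111011101110111011101110111011
  ((d | ~e) & e) = 00010001000100010001000100010001
  (((d | ~e) & e) | b) = 00010001111111110001000111111111
  ((((d | ~e) & e) | b) | c) = 00011111111111110001111111111111
  (((((d | ~e) & e) | b) | c) & a) = 00000000000000000001111111111111
  (~a | (((((d | ~e) & e) | b) | c) & a)) = 11111111111111110001111111111111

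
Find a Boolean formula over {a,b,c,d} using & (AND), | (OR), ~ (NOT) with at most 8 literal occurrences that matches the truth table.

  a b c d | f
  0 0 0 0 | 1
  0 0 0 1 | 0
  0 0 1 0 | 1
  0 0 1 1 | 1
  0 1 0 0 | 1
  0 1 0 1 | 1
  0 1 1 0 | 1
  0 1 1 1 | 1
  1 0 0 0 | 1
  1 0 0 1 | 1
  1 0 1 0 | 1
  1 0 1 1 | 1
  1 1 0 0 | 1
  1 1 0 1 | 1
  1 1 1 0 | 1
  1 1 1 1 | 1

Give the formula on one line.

  ~c = 1100110011001100
  (a & ~c) = 0000000011001100
  (b | (a & ~c)) = 0000111111001111
  ~d = 1010101010101010
  ~a = 1111111100000000
  (~c & ~a) = 1100110000000000
  (~d & (~c & ~a)) = 1000100000000000
  ((~d & (~c & ~a)) | c) = 1011101100110011
  ((b | (a & ~c)) | ((~d & (~c & ~a)) | c)) = 1011111111111111

((b | (a & ~c)) | ((~d & (~c & ~a)) | c))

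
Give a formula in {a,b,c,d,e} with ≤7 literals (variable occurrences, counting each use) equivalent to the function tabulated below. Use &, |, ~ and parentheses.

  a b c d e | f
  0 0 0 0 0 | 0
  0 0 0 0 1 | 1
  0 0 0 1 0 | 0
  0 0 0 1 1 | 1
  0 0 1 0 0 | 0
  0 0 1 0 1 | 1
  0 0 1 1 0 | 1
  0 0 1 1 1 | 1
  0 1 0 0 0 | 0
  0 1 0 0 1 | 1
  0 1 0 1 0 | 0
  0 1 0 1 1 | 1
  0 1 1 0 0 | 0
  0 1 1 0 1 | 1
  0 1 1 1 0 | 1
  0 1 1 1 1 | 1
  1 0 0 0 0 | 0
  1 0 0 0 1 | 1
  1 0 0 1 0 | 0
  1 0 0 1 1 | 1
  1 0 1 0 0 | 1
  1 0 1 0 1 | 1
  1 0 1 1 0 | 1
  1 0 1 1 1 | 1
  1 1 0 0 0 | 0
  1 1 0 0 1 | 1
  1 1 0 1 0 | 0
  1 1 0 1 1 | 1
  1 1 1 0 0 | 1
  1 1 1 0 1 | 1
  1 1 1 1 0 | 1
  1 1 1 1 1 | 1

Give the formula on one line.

  (a | d) = 00110011001100111111111111111111
  (c & (a | d)) = 00000011000000110000111100001111
  (e | (c & (a | d))) = 01010111010101110101111101011111

(e | (c & (a | d)))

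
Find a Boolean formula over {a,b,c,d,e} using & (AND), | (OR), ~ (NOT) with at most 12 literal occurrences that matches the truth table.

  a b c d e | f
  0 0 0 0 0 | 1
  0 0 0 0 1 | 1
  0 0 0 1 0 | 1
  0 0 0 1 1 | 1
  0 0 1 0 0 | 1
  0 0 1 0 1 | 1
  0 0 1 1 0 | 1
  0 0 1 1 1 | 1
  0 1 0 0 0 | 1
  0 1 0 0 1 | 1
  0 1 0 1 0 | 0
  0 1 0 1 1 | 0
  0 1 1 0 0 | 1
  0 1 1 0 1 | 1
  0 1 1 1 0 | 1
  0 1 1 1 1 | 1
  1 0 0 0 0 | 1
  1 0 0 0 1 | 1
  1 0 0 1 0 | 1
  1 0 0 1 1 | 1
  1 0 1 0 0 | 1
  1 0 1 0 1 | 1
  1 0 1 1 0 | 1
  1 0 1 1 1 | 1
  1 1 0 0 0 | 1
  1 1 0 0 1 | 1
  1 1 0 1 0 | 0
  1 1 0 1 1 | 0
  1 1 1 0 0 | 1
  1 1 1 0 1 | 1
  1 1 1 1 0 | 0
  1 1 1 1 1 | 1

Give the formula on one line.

((~b | ~d) | (((~a | b) & (((~a & ~e) | e) | ~d)) & c))

  ~b = 11111111000000001111111100000000
  ~d = 11001100110011001100110011001100
  (~b | ~d) = 11111111110011001111111111001100
  ~a = 11111111111111110000000000000000
  (~a | b) = 11111111111111110000000011111111
  ~e = 10101010101010101010101010101010
  (~a & ~e) = 10101010101010100000000000000000
  ((~a & ~e) | e) = 11111111111111110101010101010101
  (((~a & ~e) | e) | ~d) = 11111111111111111101110111011101
  ((~a | b) & (((~a & ~e) | e) | ~d)) = 11111111111111110000000011011101
  (((~a | b) & (((~a & ~e) | e) | ~d)) & c) = 00001111000011110000000000001101
  ((~b | ~d) | (((~a | b) & (((~a & ~e) | e) | ~d)) & c)) = 11111111110011111111111111001101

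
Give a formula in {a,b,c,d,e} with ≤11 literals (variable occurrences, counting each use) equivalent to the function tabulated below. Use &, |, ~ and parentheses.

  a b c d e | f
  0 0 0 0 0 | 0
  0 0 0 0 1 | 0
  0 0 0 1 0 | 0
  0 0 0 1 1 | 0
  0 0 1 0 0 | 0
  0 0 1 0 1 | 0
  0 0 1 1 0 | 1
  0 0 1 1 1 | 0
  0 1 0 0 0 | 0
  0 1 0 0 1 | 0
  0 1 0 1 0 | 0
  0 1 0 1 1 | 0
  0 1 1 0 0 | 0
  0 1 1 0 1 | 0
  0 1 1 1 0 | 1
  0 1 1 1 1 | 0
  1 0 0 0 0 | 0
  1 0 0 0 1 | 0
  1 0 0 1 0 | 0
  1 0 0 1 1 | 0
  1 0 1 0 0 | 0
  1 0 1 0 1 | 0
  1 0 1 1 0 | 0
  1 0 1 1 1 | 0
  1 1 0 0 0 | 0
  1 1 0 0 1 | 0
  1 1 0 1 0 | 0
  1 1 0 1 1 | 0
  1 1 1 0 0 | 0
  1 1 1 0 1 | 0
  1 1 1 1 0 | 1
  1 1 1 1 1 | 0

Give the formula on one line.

  ~b = 11111111000000001111111100000000
  (a & ~b) = 00000000000000001111111100000000
  ((a & ~b) | c) = 00001111000011111111111100001111
  (b & a) = 00000000000000000000000011111111
  ~a = 11111111111111110000000000000000
  ((b & a) | ~a) = 11111111111111110000000011111111
  ~e = 10101010101010101010101010101010
  (~e & d) = 00100010001000100010001000100010
  (((b & a) | ~a) & (~e & d)) = 00100010001000100000000000100010
  (((a & ~b) | c) & (((b & a) | ~a) & (~e & d))) = 00000010000000100000000000000010

(((a & ~b) | c) & (((b & a) | ~a) & (~e & d)))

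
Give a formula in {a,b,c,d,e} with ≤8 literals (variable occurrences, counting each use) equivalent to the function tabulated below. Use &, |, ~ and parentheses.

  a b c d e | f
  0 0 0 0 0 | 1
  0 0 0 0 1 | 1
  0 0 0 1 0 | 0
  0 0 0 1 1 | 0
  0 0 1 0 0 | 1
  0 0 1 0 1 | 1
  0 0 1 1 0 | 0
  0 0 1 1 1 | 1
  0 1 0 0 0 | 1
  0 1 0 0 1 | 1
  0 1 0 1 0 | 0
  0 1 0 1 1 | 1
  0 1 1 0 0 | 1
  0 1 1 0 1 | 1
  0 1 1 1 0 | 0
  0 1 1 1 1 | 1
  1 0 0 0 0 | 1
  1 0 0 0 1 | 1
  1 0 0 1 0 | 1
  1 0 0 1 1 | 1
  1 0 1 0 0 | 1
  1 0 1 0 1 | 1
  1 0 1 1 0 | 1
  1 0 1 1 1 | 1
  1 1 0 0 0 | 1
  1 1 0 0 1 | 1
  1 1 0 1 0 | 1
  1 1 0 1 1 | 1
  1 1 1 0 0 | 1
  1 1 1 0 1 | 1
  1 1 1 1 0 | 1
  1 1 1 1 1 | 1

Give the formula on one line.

((e & (c | b)) | (~d | (d & a)))

  (c | b) = 00001111111111110000111111111111
  (e & (c | b)) = 00000101010101010000010101010101
  ~d = 11001100110011001100110011001100
  (d & a) = 00000000000000000011001100110011
  (~d | (d & a)) = 11001100110011001111111111111111
  ((e & (c | b)) | (~d | (d & a))) = 11001101110111011111111111111111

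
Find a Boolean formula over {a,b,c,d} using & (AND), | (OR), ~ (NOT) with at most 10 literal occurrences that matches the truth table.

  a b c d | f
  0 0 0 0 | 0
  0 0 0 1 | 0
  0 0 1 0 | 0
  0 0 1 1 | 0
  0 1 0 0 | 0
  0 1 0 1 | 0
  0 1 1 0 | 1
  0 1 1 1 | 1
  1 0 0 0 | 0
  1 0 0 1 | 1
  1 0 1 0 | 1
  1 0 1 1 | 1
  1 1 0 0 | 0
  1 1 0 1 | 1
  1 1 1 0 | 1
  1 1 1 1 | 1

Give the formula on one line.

  (c & a) = 0000000000110011
  ~b = 1111000011110000
  (a & ~b) = 0000000011110000
  ((c & a) & (a & ~b)) = 0000000000110000
  (c & b) = 0000001100000011
  (((c & a) & (a & ~b)) | (c & b)) = 0000001100110011
  (a & d) = 0000000001010101
  ((((c & a) & (a & ~b)) | (c & b)) | (a & d)) = 0000001101110111

((((c & a) & (a & ~b)) | (c & b)) | (a & d))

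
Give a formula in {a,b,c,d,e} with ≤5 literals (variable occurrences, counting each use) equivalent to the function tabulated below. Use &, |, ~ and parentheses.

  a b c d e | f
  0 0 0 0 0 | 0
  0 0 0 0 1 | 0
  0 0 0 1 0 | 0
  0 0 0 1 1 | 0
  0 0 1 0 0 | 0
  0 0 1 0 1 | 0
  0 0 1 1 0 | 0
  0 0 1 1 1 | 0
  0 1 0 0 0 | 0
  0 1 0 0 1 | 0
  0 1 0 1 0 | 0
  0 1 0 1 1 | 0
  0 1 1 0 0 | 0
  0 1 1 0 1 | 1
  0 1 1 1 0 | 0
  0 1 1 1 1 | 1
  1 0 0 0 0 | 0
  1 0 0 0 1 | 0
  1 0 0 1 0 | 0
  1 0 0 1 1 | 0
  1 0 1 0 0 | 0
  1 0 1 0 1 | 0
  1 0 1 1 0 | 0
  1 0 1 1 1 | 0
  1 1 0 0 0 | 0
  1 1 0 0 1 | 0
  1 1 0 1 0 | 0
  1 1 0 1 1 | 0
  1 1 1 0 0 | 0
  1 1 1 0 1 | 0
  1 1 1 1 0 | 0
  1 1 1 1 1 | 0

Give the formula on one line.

  (e & b) = 00000000010101010000000001010101
  ((e & b) & c) = 00000000000001010000000000000101
  ~a = 11111111111111110000000000000000
  ~e = 10101010101010101010101010101010
  (~a | ~e) = 11111111111111111010101010101010
  (((e & b) & c) & (~a | ~e)) = 00000000000001010000000000000000

(((e & b) & c) & (~a | ~e))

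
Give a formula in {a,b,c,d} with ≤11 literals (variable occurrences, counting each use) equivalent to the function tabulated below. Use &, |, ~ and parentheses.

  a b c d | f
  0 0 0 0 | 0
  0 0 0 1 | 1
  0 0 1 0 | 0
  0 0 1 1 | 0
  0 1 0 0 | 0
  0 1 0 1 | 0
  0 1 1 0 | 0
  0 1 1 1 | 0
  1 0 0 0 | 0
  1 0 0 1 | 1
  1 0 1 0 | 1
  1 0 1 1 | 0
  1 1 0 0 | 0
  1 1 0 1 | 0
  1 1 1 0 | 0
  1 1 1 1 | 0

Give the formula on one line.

(~b & ((c | d) & ((~c | (b | ~d)) & (~c | (a & c)))))

  ~b = 1111000011110000
  (c | d) = 0111011101110111
  ~c = 1100110011001100
  ~d = 1010101010101010
  (b | ~d) = 1010111110101111
  (~c | (b | ~d)) = 1110111111101111
  (a & c) = 0000000000110011
  (~c | (a & c)) = 1100110011111111
  ((~c | (b | ~d)) & (~c | (a & c))) = 1100110011101111
  ((c | d) & ((~c | (b | ~d)) & (~c | (a & c)))) = 0100010001100111
  (~b & ((c | d) & ((~c | (b | ~d)) & (~c | (a & c))))) = 0100000001100000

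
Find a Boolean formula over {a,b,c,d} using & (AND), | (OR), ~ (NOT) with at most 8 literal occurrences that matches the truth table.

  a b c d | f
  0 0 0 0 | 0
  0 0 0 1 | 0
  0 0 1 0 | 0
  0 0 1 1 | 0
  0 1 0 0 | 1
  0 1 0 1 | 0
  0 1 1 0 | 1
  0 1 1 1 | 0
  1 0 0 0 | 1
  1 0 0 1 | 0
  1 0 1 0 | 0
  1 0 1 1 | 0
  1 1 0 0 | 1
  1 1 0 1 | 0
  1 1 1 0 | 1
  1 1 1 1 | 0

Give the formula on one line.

  ~c = 1100110011001100
  (~c | b) = 1100111111001111
  ~d = 1010101010101010
  ((~c | b) & ~d) = 1000101010001010
  (b | a) = 0000111111111111
  ((b | a) | c) = 0011111111111111
  (a | d) = 0101010111111111
  (((b | a) | c) | (a | d)) = 0111111111111111
  (((~c | b) & ~d) & (((b | a) | c) | (a | d))) = 0000101010001010

(((~c | b) & ~d) & (((b | a) | c) | (a | d)))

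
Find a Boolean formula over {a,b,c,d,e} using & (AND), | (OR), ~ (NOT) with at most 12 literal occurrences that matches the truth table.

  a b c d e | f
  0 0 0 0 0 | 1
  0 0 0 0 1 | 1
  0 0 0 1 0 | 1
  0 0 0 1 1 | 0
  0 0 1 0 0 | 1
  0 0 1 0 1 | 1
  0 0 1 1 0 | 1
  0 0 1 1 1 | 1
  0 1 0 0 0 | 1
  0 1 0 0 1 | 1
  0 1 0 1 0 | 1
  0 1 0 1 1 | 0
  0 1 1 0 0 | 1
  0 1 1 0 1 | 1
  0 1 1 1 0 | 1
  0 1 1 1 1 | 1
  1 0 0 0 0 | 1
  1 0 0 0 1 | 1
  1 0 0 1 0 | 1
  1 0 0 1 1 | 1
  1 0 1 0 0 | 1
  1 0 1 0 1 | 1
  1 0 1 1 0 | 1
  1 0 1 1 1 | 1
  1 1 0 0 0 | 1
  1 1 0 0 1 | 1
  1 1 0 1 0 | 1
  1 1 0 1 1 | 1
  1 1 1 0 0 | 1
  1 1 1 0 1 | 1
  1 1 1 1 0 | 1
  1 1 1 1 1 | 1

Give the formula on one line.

  ~d = 11001100110011001100110011001100
  (c | ~d) = 11001111110011111100111111001111
  ~c = 11110000111100001111000011110000
  (~c & d) = 00110000001100000011000000110000
  (~c & a) = 00000000000000001111000011110000
  ((~c & a) | e) = 01010101010101011111010111110101
  ((~c & d) | ((~c & a) | e)) = 01110101011101011111010111110101
  ((c | ~d) & ((~c & d) | ((~c & a) | e))) = 01000101010001011100010111000101
  ~e = 10101010101010101010101010101010
  (~e | a) = 10101010101010101111111111111111
  (((c | ~d) & ((~c & d) | ((~c & a) | e))) | (~e | a)) = 11101111111011111111111111111111

(((c | ~d) & ((~c & d) | ((~c & a) | e))) | (~e | a))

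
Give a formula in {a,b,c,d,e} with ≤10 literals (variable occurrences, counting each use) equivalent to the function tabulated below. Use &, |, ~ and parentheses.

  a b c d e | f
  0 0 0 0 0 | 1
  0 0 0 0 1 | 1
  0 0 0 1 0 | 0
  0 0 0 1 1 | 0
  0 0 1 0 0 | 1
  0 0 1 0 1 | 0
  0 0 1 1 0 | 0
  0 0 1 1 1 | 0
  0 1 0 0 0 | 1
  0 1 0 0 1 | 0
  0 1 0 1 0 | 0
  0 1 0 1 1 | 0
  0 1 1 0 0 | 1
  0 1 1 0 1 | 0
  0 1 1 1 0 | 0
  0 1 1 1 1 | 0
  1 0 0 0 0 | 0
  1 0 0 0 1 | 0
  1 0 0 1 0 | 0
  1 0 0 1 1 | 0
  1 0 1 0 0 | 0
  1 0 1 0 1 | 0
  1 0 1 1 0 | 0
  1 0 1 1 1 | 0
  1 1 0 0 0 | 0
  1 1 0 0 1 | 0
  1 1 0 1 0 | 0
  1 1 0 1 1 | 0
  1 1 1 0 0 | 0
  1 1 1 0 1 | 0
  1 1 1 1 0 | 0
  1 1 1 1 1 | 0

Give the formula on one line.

(~a & (((~b & ~c) & (e & ~d)) | ((~d & ~e) | a)))

  ~a = 11111111111111110000000000000000
  ~b = 11111111000000001111111100000000
  ~c = 11110000111100001111000011110000
  (~b & ~c) = 11110000000000001111000000000000
  ~d = 11001100110011001100110011001100
  (e & ~d) = 01000100010001000100010001000100
  ((~b & ~c) & (e & ~d)) = 01000000000000000100000000000000
  ~e = 10101010101010101010101010101010
  (~d & ~e) = 10001000100010001000100010001000
  ((~d & ~e) | a) = 10001000100010001111111111111111
  (((~b & ~c) & (e & ~d)) | ((~d & ~e) | a)) = 11001000100010001111111111111111
  (~a & (((~b & ~c) & (e & ~d)) | ((~d & ~e) | a))) = 11001000100010000000000000000000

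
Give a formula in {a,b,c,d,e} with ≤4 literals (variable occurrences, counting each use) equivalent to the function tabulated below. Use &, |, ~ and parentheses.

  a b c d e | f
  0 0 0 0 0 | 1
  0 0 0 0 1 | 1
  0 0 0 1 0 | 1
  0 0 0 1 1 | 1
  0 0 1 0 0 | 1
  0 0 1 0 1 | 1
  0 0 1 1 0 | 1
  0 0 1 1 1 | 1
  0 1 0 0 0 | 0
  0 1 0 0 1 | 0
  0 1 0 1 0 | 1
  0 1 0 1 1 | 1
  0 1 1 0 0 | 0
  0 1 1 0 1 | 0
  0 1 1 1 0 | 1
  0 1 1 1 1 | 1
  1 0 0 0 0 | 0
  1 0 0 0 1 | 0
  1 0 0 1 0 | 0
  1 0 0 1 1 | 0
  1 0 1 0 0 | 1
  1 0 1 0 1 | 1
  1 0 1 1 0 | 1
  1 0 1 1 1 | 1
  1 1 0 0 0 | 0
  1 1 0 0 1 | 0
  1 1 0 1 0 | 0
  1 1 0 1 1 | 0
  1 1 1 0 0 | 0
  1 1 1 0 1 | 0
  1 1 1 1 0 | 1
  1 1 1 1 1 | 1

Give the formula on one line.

  ~b = 11111111000000001111111100000000
  (~b | d) = 11111111001100111111111100110011
  ~a = 11111111111111110000000000000000
  (~a | c) = 11111111111111110000111100001111
  ((~b | d) & (~a | c)) = 11111111001100110000111100000011

((~b | d) & (~a | c))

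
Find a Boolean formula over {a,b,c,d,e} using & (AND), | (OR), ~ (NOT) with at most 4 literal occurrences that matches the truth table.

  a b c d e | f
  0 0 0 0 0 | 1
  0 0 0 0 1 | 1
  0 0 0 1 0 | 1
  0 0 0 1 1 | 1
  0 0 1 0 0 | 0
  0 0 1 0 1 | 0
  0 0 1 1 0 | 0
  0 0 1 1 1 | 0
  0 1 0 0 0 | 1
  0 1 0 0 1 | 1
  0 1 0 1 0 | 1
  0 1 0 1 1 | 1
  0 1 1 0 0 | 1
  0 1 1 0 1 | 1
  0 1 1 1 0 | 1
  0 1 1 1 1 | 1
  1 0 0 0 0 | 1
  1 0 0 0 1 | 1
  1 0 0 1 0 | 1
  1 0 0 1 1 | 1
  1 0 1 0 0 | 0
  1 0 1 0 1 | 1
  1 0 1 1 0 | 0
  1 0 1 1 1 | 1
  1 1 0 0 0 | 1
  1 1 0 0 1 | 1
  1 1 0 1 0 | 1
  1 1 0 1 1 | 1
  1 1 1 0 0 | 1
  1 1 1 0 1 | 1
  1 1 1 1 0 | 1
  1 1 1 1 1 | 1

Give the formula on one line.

  ~c = 11110000111100001111000011110000
  (e & a) = 00000000000000000101010101010101
  (~c | (e & a)) = 11110000111100001111010111110101
  ((~c | (e & a)) | b) = 11110000111111111111010111111111

((~c | (e & a)) | b)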